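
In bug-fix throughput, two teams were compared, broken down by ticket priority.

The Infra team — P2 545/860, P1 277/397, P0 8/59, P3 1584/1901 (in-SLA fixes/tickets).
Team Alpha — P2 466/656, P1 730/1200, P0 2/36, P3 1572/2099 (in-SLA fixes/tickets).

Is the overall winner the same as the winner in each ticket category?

P2: the Infra team 545/860 = 63.4%, Team Alpha 466/656 = 71.0% → Team Alpha
P1: the Infra team 277/397 = 69.8%, Team Alpha 730/1200 = 60.8% → the Infra team
P0: the Infra team 8/59 = 13.6%, Team Alpha 2/36 = 5.6% → the Infra team
P3: the Infra team 1584/1901 = 83.3%, Team Alpha 1572/2099 = 74.9% → the Infra team
Overall: the Infra team 2414/3217 = 75.0%, Team Alpha 2770/3991 = 69.4% → the Infra team
Neither sweeps: the Infra team wins 3 of 4 groups, Team Alpha wins 1. The Infra team wins overall but not every group — no Simpson reversal.

No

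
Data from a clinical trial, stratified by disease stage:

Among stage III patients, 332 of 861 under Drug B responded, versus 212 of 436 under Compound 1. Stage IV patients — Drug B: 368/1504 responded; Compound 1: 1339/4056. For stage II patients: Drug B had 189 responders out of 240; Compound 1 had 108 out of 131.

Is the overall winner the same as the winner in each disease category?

Yes

Stage III: Drug B 332/861 = 38.6%, Compound 1 212/436 = 48.6% → Compound 1
Stage IV: Drug B 368/1504 = 24.5%, Compound 1 1339/4056 = 33.0% → Compound 1
Stage II: Drug B 189/240 = 78.8%, Compound 1 108/131 = 82.4% → Compound 1
Overall: Drug B 889/2605 = 34.1%, Compound 1 1659/4623 = 35.9% → Compound 1
Compound 1 wins overall and in every disease group — no reversal.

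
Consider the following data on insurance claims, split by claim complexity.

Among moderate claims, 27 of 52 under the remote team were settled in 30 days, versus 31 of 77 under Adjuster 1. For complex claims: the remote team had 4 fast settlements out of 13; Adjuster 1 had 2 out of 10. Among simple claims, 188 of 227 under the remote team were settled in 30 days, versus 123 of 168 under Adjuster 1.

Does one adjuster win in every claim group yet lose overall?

No

Moderate: the remote team 27/52 = 51.9%, Adjuster 1 31/77 = 40.3% → the remote team
Complex: the remote team 4/13 = 30.8%, Adjuster 1 2/10 = 20.0% → the remote team
Simple: the remote team 188/227 = 82.8%, Adjuster 1 123/168 = 73.2% → the remote team
Overall: the remote team 219/292 = 75.0%, Adjuster 1 156/255 = 61.2% → the remote team
The remote team wins overall and in every claim group — no reversal.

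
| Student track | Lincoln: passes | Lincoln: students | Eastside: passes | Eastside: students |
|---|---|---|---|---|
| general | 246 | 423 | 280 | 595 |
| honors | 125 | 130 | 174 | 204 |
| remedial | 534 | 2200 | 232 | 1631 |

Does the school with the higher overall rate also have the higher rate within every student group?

Yes

General: Lincoln 246/423 = 58.2%, Eastside 280/595 = 47.1% → Lincoln
Honors: Lincoln 125/130 = 96.2%, Eastside 174/204 = 85.3% → Lincoln
Remedial: Lincoln 534/2200 = 24.3%, Eastside 232/1631 = 14.2% → Lincoln
Overall: Lincoln 905/2753 = 32.9%, Eastside 686/2430 = 28.2% → Lincoln
Lincoln wins overall and in every student group — no reversal.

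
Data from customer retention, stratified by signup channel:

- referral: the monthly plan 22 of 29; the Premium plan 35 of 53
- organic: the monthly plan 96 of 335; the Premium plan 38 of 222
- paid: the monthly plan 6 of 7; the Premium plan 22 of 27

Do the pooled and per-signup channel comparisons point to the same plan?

Referral: the monthly plan 22/29 = 75.9%, the Premium plan 35/53 = 66.0% → the monthly plan
Organic: the monthly plan 96/335 = 28.7%, the Premium plan 38/222 = 17.1% → the monthly plan
Paid: the monthly plan 6/7 = 85.7%, the Premium plan 22/27 = 81.5% → the monthly plan
Overall: the monthly plan 124/371 = 33.4%, the Premium plan 95/302 = 31.5% → the monthly plan
The monthly plan wins overall and in every signup group — no reversal.

Yes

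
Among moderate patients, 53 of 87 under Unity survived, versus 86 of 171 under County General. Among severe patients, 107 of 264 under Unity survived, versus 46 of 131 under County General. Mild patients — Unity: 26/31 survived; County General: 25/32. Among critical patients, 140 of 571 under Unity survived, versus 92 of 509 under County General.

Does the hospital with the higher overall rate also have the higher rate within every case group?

Yes

Moderate: Unity 53/87 = 60.9%, County General 86/171 = 50.3% → Unity
Severe: Unity 107/264 = 40.5%, County General 46/131 = 35.1% → Unity
Mild: Unity 26/31 = 83.9%, County General 25/32 = 78.1% → Unity
Critical: Unity 140/571 = 24.5%, County General 92/509 = 18.1% → Unity
Overall: Unity 326/953 = 34.2%, County General 249/843 = 29.5% → Unity
Unity wins overall and in every case group — no reversal.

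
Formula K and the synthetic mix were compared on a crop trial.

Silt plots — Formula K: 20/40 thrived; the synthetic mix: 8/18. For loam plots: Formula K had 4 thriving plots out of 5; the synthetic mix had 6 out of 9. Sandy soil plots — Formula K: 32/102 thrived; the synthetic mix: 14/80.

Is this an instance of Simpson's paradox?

No

Silt: Formula K 20/40 = 50.0%, the synthetic mix 8/18 = 44.4% → Formula K
Loam: Formula K 4/5 = 80.0%, the synthetic mix 6/9 = 66.7% → Formula K
Sandy soil: Formula K 32/102 = 31.4%, the synthetic mix 14/80 = 17.5% → Formula K
Overall: Formula K 56/147 = 38.1%, the synthetic mix 28/107 = 26.2% → Formula K
Formula K wins overall and in every soil group — no reversal.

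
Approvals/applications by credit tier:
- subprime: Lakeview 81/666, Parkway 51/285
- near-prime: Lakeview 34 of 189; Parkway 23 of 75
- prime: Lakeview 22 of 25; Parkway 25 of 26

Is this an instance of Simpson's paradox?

No

Subprime: Lakeview 81/666 = 12.2%, Parkway 51/285 = 17.9% → Parkway
Near-prime: Lakeview 34/189 = 18.0%, Parkway 23/75 = 30.7% → Parkway
Prime: Lakeview 22/25 = 88.0%, Parkway 25/26 = 96.2% → Parkway
Overall: Lakeview 137/880 = 15.6%, Parkway 99/386 = 25.6% → Parkway
Parkway wins overall and in every credit group — no reversal.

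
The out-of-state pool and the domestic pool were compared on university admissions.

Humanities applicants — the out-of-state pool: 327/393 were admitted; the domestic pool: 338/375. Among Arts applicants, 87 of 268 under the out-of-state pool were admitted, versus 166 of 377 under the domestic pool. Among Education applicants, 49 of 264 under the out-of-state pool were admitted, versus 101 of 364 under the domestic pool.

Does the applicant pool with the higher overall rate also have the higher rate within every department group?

Yes

Humanities: the out-of-state pool 327/393 = 83.2%, the domestic pool 338/375 = 90.1% → the domestic pool
Arts: the out-of-state pool 87/268 = 32.5%, the domestic pool 166/377 = 44.0% → the domestic pool
Education: the out-of-state pool 49/264 = 18.6%, the domestic pool 101/364 = 27.7% → the domestic pool
Overall: the out-of-state pool 463/925 = 50.1%, the domestic pool 605/1116 = 54.2% → the domestic pool
The domestic pool wins overall and in every department group — no reversal.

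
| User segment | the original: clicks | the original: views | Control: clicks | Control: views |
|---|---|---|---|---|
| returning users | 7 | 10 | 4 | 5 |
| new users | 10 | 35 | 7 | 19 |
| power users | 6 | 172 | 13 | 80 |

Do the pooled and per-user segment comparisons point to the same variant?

Returning users: the original 7/10 = 70.0%, Control 4/5 = 80.0% → Control
New users: the original 10/35 = 28.6%, Control 7/19 = 36.8% → Control
Power users: the original 6/172 = 3.5%, Control 13/80 = 16.2% → Control
Overall: the original 23/217 = 10.6%, Control 24/104 = 23.1% → Control
Control wins overall and in every user group — no reversal.

Yes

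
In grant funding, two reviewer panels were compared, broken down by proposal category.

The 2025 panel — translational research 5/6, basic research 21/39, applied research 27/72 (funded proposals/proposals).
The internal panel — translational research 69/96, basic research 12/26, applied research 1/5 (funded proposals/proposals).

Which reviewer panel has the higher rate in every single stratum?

the 2025 panel

Translational research: the 2025 panel 5/6 = 83.3%, the internal panel 69/96 = 71.9% → the 2025 panel
Basic research: the 2025 panel 21/39 = 53.8%, the internal panel 12/26 = 46.2% → the 2025 panel
Applied research: the 2025 panel 27/72 = 37.5%, the internal panel 1/5 = 20.0% → the 2025 panel
The 2025 panel has the higher rate in all 3 groups.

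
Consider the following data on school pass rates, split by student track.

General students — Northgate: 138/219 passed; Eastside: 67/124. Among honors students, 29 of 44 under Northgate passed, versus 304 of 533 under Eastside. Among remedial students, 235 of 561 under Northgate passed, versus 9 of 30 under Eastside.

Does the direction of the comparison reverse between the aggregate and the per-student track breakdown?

General: Northgate 138/219 = 63.0%, Eastside 67/124 = 54.0% → Northgate
Honors: Northgate 29/44 = 65.9%, Eastside 304/533 = 57.0% → Northgate
Remedial: Northgate 235/561 = 41.9%, Eastside 9/30 = 30.0% → Northgate
Overall: Northgate 402/824 = 48.8%, Eastside 380/687 = 55.3% → Eastside
Northgate wins each student group but Eastside wins overall — the comparison reverses. Northgate's students skew toward remedial, which has a lower base rate.

Yes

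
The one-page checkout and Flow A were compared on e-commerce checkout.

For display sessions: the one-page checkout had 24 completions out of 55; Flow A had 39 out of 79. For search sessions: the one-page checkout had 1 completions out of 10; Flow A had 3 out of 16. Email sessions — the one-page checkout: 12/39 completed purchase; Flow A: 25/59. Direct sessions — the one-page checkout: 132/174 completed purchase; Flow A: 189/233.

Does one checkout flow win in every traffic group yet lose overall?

No

Display: the one-page checkout 24/55 = 43.6%, Flow A 39/79 = 49.4% → Flow A
Search: the one-page checkout 1/10 = 10.0%, Flow A 3/16 = 18.8% → Flow A
Email: the one-page checkout 12/39 = 30.8%, Flow A 25/59 = 42.4% → Flow A
Direct: the one-page checkout 132/174 = 75.9%, Flow A 189/233 = 81.1% → Flow A
Overall: the one-page checkout 169/278 = 60.8%, Flow A 256/387 = 66.1% → Flow A
Flow A wins overall and in every traffic group — no reversal.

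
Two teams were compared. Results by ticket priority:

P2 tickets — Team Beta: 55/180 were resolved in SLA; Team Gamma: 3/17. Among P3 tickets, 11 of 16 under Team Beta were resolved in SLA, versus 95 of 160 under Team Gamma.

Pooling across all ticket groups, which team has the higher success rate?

P2: Team Beta 55/180 = 30.6%, Team Gamma 3/17 = 17.6% → Team Beta
P3: Team Beta 11/16 = 68.8%, Team Gamma 95/160 = 59.4% → Team Beta
Overall: Team Beta 66/196 = 33.7%, Team Gamma 98/177 = 55.4% → Team Gamma
(Team Beta wins every ticket group but Team Gamma wins overall — Team Beta's tickets skew toward the low-rate P2 group.)

Team Gamma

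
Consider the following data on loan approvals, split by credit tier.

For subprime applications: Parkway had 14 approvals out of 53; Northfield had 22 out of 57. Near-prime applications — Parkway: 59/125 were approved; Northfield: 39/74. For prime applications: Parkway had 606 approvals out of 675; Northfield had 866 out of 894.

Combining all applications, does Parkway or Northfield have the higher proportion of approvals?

Subprime: Parkway 14/53 = 26.4%, Northfield 22/57 = 38.6% → Northfield
Near-prime: Parkway 59/125 = 47.2%, Northfield 39/74 = 52.7% → Northfield
Prime: Parkway 606/675 = 89.8%, Northfield 866/894 = 96.9% → Northfield
Overall: Parkway 679/853 = 79.6%, Northfield 927/1025 = 90.4% → Northfield

Northfield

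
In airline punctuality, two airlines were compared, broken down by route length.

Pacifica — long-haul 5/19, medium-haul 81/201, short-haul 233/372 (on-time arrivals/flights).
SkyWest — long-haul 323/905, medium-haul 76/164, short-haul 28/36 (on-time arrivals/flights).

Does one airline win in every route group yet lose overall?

Long-haul: Pacifica 5/19 = 26.3%, SkyWest 323/905 = 35.7% → SkyWest
Medium-haul: Pacifica 81/201 = 40.3%, SkyWest 76/164 = 46.3% → SkyWest
Short-haul: Pacifica 233/372 = 62.6%, SkyWest 28/36 = 77.8% → SkyWest
Overall: Pacifica 319/592 = 53.9%, SkyWest 427/1105 = 38.6% → Pacifica
SkyWest wins each route group but Pacifica wins overall — the comparison reverses. SkyWest's flights skew toward long-haul, which has a lower base rate.

Yes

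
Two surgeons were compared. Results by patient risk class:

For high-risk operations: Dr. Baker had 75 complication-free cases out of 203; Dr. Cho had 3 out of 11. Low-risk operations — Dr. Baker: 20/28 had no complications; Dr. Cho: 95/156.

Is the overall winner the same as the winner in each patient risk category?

No

High-risk: Dr. Baker 75/203 = 36.9%, Dr. Cho 3/11 = 27.3% → Dr. Baker
Low-risk: Dr. Baker 20/28 = 71.4%, Dr. Cho 95/156 = 60.9% → Dr. Baker
Overall: Dr. Baker 95/231 = 41.1%, Dr. Cho 98/167 = 58.7% → Dr. Cho
Dr. Baker wins each patient risk group but Dr. Cho wins overall — the comparison reverses. Dr. Baker's operations skew toward high-risk, which has a lower base rate.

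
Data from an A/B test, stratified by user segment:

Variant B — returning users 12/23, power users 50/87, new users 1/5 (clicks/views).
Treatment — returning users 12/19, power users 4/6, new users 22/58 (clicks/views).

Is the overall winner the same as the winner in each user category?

Returning users: Variant B 12/23 = 52.2%, Treatment 12/19 = 63.2% → Treatment
Power users: Variant B 50/87 = 57.5%, Treatment 4/6 = 66.7% → Treatment
New users: Variant B 1/5 = 20.0%, Treatment 22/58 = 37.9% → Treatment
Overall: Variant B 63/115 = 54.8%, Treatment 38/83 = 45.8% → Variant B
Treatment wins each user group but Variant B wins overall — the comparison reverses. Treatment's views skew toward new users, which has a lower base rate.

No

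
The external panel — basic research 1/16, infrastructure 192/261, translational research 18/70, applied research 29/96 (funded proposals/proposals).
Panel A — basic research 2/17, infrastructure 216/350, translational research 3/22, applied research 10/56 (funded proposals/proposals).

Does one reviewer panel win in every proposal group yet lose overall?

No

Basic research: the external panel 1/16 = 6.2%, Panel A 2/17 = 11.8% → Panel A
Infrastructure: the external panel 192/261 = 73.6%, Panel A 216/350 = 61.7% → the external panel
Translational research: the external panel 18/70 = 25.7%, Panel A 3/22 = 13.6% → the external panel
Applied research: the external panel 29/96 = 30.2%, Panel A 10/56 = 17.9% → the external panel
Overall: the external panel 240/443 = 54.2%, Panel A 231/445 = 51.9% → the external panel
Neither sweeps: the external panel wins 3 of 4 groups, Panel A wins 1. The external panel wins overall but not every group — no Simpson reversal.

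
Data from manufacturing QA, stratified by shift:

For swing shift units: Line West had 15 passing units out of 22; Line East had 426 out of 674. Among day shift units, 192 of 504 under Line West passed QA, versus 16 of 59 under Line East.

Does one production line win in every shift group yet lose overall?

Yes

Swing shift: Line West 15/22 = 68.2%, Line East 426/674 = 63.2% → Line West
Day shift: Line West 192/504 = 38.1%, Line East 16/59 = 27.1% → Line West
Overall: Line West 207/526 = 39.4%, Line East 442/733 = 60.3% → Line East
Line West wins each shift group but Line East wins overall — the comparison reverses. Line West's units skew toward day shift, which has a lower base rate.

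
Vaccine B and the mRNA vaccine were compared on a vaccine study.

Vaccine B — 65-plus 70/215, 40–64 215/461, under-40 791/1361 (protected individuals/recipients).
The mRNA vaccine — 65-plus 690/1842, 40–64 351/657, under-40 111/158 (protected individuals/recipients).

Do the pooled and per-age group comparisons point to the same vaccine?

No

65-plus: Vaccine B 70/215 = 32.6%, the mRNA vaccine 690/1842 = 37.5% → the mRNA vaccine
40–64: Vaccine B 215/461 = 46.6%, the mRNA vaccine 351/657 = 53.4% → the mRNA vaccine
Under-40: Vaccine B 791/1361 = 58.1%, the mRNA vaccine 111/158 = 70.3% → the mRNA vaccine
Overall: Vaccine B 1076/2037 = 52.8%, the mRNA vaccine 1152/2657 = 43.4% → Vaccine B
The mRNA vaccine wins each age group but Vaccine B wins overall — the comparison reverses. The mRNA vaccine's recipients skew toward 65-plus, which has a lower base rate.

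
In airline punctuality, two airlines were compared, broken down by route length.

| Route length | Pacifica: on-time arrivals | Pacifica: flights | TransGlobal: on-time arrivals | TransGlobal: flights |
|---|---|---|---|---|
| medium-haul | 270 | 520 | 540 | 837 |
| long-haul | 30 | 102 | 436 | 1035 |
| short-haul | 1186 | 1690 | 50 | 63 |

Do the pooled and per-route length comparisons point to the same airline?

Medium-haul: Pacifica 270/520 = 51.9%, TransGlobal 540/837 = 64.5% → TransGlobal
Long-haul: Pacifica 30/102 = 29.4%, TransGlobal 436/1035 = 42.1% → TransGlobal
Short-haul: Pacifica 1186/1690 = 70.2%, TransGlobal 50/63 = 79.4% → TransGlobal
Overall: Pacifica 1486/2312 = 64.3%, TransGlobal 1026/1935 = 53.0% → Pacifica
TransGlobal wins each route group but Pacifica wins overall — the comparison reverses. TransGlobal's flights skew toward long-haul, which has a lower base rate.

No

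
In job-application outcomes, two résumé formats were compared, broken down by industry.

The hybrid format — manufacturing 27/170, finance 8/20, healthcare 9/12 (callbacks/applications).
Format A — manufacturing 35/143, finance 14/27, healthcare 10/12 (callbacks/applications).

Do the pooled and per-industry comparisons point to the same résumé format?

Manufacturing: the hybrid format 27/170 = 15.9%, Format A 35/143 = 24.5% → Format A
Finance: the hybrid format 8/20 = 40.0%, Format A 14/27 = 51.9% → Format A
Healthcare: the hybrid format 9/12 = 75.0%, Format A 10/12 = 83.3% → Format A
Overall: the hybrid format 44/202 = 21.8%, Format A 59/182 = 32.4% → Format A
Format A wins overall and in every industry group — no reversal.

Yes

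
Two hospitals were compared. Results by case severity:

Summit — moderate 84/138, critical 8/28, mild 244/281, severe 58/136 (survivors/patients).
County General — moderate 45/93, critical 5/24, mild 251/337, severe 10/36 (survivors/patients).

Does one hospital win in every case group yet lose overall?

No

Moderate: Summit 84/138 = 60.9%, County General 45/93 = 48.4% → Summit
Critical: Summit 8/28 = 28.6%, County General 5/24 = 20.8% → Summit
Mild: Summit 244/281 = 86.8%, County General 251/337 = 74.5% → Summit
Severe: Summit 58/136 = 42.6%, County General 10/36 = 27.8% → Summit
Overall: Summit 394/583 = 67.6%, County General 311/490 = 63.5% → Summit
Summit wins overall and in every case group — no reversal.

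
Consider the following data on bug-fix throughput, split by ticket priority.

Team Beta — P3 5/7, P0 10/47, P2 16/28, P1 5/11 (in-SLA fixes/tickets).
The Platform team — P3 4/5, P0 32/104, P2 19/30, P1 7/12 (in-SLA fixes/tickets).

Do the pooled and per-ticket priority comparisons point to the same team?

Yes

P3: Team Beta 5/7 = 71.4%, the Platform team 4/5 = 80.0% → the Platform team
P0: Team Beta 10/47 = 21.3%, the Platform team 32/104 = 30.8% → the Platform team
P2: Team Beta 16/28 = 57.1%, the Platform team 19/30 = 63.3% → the Platform team
P1: Team Beta 5/11 = 45.5%, the Platform team 7/12 = 58.3% → the Platform team
Overall: Team Beta 36/93 = 38.7%, the Platform team 62/151 = 41.1% → the Platform team
The Platform team wins overall and in every ticket group — no reversal.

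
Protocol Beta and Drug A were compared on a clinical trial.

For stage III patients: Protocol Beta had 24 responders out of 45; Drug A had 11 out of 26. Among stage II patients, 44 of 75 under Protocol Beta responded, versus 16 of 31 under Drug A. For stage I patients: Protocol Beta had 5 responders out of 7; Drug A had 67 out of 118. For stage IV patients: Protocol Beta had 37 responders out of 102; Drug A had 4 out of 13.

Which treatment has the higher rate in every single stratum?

Protocol Beta

Stage III: Protocol Beta 24/45 = 53.3%, Drug A 11/26 = 42.3% → Protocol Beta
Stage II: Protocol Beta 44/75 = 58.7%, Drug A 16/31 = 51.6% → Protocol Beta
Stage I: Protocol Beta 5/7 = 71.4%, Drug A 67/118 = 56.8% → Protocol Beta
Stage IV: Protocol Beta 37/102 = 36.3%, Drug A 4/13 = 30.8% → Protocol Beta
Protocol Beta has the higher rate in all 4 groups.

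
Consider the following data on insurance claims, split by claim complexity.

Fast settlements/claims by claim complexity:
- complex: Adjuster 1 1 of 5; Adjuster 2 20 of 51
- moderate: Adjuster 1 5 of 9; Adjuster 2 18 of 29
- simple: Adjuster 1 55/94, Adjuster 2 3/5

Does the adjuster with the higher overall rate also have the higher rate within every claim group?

No

Complex: Adjuster 1 1/5 = 20.0%, Adjuster 2 20/51 = 39.2% → Adjuster 2
Moderate: Adjuster 1 5/9 = 55.6%, Adjuster 2 18/29 = 62.1% → Adjuster 2
Simple: Adjuster 1 55/94 = 58.5%, Adjuster 2 3/5 = 60.0% → Adjuster 2
Overall: Adjuster 1 61/108 = 56.5%, Adjuster 2 41/85 = 48.2% → Adjuster 1
Adjuster 2 wins each claim group but Adjuster 1 wins overall — the comparison reverses. Adjuster 2's claims skew toward complex, which has a lower base rate.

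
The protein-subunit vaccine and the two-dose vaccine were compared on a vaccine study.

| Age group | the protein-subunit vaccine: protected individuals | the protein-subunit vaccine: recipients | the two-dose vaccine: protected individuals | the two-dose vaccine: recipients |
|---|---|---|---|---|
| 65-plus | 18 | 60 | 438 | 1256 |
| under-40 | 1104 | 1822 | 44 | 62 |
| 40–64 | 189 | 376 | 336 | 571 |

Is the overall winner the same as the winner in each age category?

No

65-plus: the protein-subunit vaccine 18/60 = 30.0%, the two-dose vaccine 438/1256 = 34.9% → the two-dose vaccine
Under-40: the protein-subunit vaccine 1104/1822 = 60.6%, the two-dose vaccine 44/62 = 71.0% → the two-dose vaccine
40–64: the protein-subunit vaccine 189/376 = 50.3%, the two-dose vaccine 336/571 = 58.8% → the two-dose vaccine
Overall: the protein-subunit vaccine 1311/2258 = 58.1%, the two-dose vaccine 818/1889 = 43.3% → the protein-subunit vaccine
The two-dose vaccine wins each age group but the protein-subunit vaccine wins overall — the comparison reverses. The two-dose vaccine's recipients skew toward 65-plus, which has a lower base rate.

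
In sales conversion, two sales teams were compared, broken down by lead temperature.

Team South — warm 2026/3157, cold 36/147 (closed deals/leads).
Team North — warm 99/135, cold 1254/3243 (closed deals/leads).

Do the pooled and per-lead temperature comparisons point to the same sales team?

Warm: Team South 2026/3157 = 64.2%, Team North 99/135 = 73.3% → Team North
Cold: Team South 36/147 = 24.5%, Team North 1254/3243 = 38.7% → Team North
Overall: Team South 2062/3304 = 62.4%, Team North 1353/3378 = 40.1% → Team South
Team North wins each lead group but Team South wins overall — the comparison reverses. Team North's leads skew toward cold, which has a lower base rate.

No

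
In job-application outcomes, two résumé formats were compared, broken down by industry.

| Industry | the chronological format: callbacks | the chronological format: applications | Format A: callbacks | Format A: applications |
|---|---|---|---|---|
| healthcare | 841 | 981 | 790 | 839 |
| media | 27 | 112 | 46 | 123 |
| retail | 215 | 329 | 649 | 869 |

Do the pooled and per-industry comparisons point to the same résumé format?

Yes

Healthcare: the chronological format 841/981 = 85.7%, Format A 790/839 = 94.2% → Format A
Media: the chronological format 27/112 = 24.1%, Format A 46/123 = 37.4% → Format A
Retail: the chronological format 215/329 = 65.3%, Format A 649/869 = 74.7% → Format A
Overall: the chronological format 1083/1422 = 76.2%, Format A 1485/1831 = 81.1% → Format A
Format A wins overall and in every industry group — no reversal.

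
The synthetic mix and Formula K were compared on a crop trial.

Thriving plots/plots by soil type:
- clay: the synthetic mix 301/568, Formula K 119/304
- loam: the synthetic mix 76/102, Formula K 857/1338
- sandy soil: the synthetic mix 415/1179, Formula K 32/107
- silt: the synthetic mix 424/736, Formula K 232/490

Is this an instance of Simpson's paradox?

Clay: the synthetic mix 301/568 = 53.0%, Formula K 119/304 = 39.1% → the synthetic mix
Loam: the synthetic mix 76/102 = 74.5%, Formula K 857/1338 = 64.1% → the synthetic mix
Sandy soil: the synthetic mix 415/1179 = 35.2%, Formula K 32/107 = 29.9% → the synthetic mix
Silt: the synthetic mix 424/736 = 57.6%, Formula K 232/490 = 47.3% → the synthetic mix
Overall: the synthetic mix 1216/2585 = 47.0%, Formula K 1240/2239 = 55.4% → Formula K
The synthetic mix wins each soil group but Formula K wins overall — the comparison reverses. The synthetic mix's plots skew toward sandy soil, which has a lower base rate.

Yes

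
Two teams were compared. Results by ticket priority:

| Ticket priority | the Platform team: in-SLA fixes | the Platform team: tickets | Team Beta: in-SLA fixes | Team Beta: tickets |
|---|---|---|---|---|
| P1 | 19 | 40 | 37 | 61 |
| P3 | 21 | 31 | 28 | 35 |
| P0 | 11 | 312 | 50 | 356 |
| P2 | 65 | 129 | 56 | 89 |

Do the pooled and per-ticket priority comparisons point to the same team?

P1: the Platform team 19/40 = 47.5%, Team Beta 37/61 = 60.7% → Team Beta
P3: the Platform team 21/31 = 67.7%, Team Beta 28/35 = 80.0% → Team Beta
P0: the Platform team 11/312 = 3.5%, Team Beta 50/356 = 14.0% → Team Beta
P2: the Platform team 65/129 = 50.4%, Team Beta 56/89 = 62.9% → Team Beta
Overall: the Platform team 116/512 = 22.7%, Team Beta 171/541 = 31.6% → Team Beta
Team Beta wins overall and in every ticket group — no reversal.

Yes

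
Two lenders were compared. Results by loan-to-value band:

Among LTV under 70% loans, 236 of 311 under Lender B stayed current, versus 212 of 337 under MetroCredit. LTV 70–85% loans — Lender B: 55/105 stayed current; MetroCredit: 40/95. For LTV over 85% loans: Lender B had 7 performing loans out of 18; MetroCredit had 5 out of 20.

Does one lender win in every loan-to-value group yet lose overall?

LTV under 70%: Lender B 236/311 = 75.9%, MetroCredit 212/337 = 62.9% → Lender B
LTV 70–85%: Lender B 55/105 = 52.4%, MetroCredit 40/95 = 42.1% → Lender B
LTV over 85%: Lender B 7/18 = 38.9%, MetroCredit 5/20 = 25.0% → Lender B
Overall: Lender B 298/434 = 68.7%, MetroCredit 257/452 = 56.9% → Lender B
Lender B wins overall and in every loan-to-value group — no reversal.

No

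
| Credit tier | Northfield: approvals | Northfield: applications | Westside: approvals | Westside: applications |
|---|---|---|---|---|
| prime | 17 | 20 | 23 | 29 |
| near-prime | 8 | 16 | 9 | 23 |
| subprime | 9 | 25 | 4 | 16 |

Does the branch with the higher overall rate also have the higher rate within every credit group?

Yes

Prime: Northfield 17/20 = 85.0%, Westside 23/29 = 79.3% → Northfield
Near-prime: Northfield 8/16 = 50.0%, Westside 9/23 = 39.1% → Northfield
Subprime: Northfield 9/25 = 36.0%, Westside 4/16 = 25.0% → Northfield
Overall: Northfield 34/61 = 55.7%, Westside 36/68 = 52.9% → Northfield
Northfield wins overall and in every credit group — no reversal.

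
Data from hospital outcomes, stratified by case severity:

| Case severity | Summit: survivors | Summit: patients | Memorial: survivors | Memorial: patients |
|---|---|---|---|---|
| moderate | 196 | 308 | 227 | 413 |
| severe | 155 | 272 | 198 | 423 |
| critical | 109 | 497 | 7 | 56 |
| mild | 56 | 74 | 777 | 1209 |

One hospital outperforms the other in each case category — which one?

Summit

Moderate: Summit 196/308 = 63.6%, Memorial 227/413 = 55.0% → Summit
Severe: Summit 155/272 = 57.0%, Memorial 198/423 = 46.8% → Summit
Critical: Summit 109/497 = 21.9%, Memorial 7/56 = 12.5% → Summit
Mild: Summit 56/74 = 75.7%, Memorial 777/1209 = 64.3% → Summit
Summit has the higher rate in all 4 groups.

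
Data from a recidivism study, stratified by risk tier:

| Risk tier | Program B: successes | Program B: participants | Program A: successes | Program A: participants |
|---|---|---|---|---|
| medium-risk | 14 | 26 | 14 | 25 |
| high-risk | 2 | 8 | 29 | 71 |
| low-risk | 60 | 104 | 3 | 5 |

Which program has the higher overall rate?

Medium-risk: Program B 14/26 = 53.8%, Program A 14/25 = 56.0% → Program A
High-risk: Program B 2/8 = 25.0%, Program A 29/71 = 40.8% → Program A
Low-risk: Program B 60/104 = 57.7%, Program A 3/5 = 60.0% → Program A
Overall: Program B 76/138 = 55.1%, Program A 46/101 = 45.5% → Program B
(Program A wins every risk group but Program B wins overall — Program A's participants skew toward the low-rate high-risk group.)

Program B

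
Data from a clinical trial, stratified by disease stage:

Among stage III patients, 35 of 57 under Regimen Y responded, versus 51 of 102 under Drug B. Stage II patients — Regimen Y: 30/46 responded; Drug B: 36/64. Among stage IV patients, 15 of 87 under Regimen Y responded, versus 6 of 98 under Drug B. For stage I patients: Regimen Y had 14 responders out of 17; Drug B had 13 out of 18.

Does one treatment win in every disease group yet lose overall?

No

Stage III: Regimen Y 35/57 = 61.4%, Drug B 51/102 = 50.0% → Regimen Y
Stage II: Regimen Y 30/46 = 65.2%, Drug B 36/64 = 56.2% → Regimen Y
Stage IV: Regimen Y 15/87 = 17.2%, Drug B 6/98 = 6.1% → Regimen Y
Stage I: Regimen Y 14/17 = 82.4%, Drug B 13/18 = 72.2% → Regimen Y
Overall: Regimen Y 94/207 = 45.4%, Drug B 106/282 = 37.6% → Regimen Y
Regimen Y wins overall and in every disease group — no reversal.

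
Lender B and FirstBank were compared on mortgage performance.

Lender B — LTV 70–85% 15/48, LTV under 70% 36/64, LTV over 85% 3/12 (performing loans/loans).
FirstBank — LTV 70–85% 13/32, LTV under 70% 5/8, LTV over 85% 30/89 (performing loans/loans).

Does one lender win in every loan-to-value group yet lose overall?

LTV 70–85%: Lender B 15/48 = 31.2%, FirstBank 13/32 = 40.6% → FirstBank
LTV under 70%: Lender B 36/64 = 56.2%, FirstBank 5/8 = 62.5% → FirstBank
LTV over 85%: Lender B 3/12 = 25.0%, FirstBank 30/89 = 33.7% → FirstBank
Overall: Lender B 54/124 = 43.5%, FirstBank 48/129 = 37.2% → Lender B
FirstBank wins each loan-to-value group but Lender B wins overall — the comparison reverses. FirstBank's loans skew toward LTV over 85%, which has a lower base rate.

Yes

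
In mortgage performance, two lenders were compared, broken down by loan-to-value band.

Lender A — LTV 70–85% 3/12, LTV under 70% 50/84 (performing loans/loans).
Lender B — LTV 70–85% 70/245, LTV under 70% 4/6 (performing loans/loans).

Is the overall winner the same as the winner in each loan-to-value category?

LTV 70–85%: Lender A 3/12 = 25.0%, Lender B 70/245 = 28.6% → Lender B
LTV under 70%: Lender A 50/84 = 59.5%, Lender B 4/6 = 66.7% → Lender B
Overall: Lender A 53/96 = 55.2%, Lender B 74/251 = 29.5% → Lender A
Lender B wins each loan-to-value group but Lender A wins overall — the comparison reverses. Lender B's loans skew toward LTV 70–85%, which has a lower base rate.

No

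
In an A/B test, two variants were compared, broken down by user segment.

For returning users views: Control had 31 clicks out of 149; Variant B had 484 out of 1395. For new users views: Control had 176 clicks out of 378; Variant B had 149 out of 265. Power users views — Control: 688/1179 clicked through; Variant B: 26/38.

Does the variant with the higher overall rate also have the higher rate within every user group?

No

Returning users: Control 31/149 = 20.8%, Variant B 484/1395 = 34.7% → Variant B
New users: Control 176/378 = 46.6%, Variant B 149/265 = 56.2% → Variant B
Power users: Control 688/1179 = 58.4%, Variant B 26/38 = 68.4% → Variant B
Overall: Control 895/1706 = 52.5%, Variant B 659/1698 = 38.8% → Control
Variant B wins each user group but Control wins overall — the comparison reverses. Variant B's views skew toward returning users, which has a lower base rate.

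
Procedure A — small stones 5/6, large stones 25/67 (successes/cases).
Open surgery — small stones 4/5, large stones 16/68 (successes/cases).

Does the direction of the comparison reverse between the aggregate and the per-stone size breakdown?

No

Small stones: Procedure A 5/6 = 83.3%, open surgery 4/5 = 80.0% → Procedure A
Large stones: Procedure A 25/67 = 37.3%, open surgery 16/68 = 23.5% → Procedure A
Overall: Procedure A 30/73 = 41.1%, open surgery 20/73 = 27.4% → Procedure A
Procedure A wins overall and in every stone group — no reversal.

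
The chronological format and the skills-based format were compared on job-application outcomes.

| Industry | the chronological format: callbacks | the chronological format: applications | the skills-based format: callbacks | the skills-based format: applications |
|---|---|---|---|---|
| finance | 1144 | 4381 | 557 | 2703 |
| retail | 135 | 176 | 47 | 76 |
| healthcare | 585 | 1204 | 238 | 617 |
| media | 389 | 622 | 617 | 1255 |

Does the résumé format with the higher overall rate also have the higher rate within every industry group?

Yes

Finance: the chronological format 1144/4381 = 26.1%, the skills-based format 557/2703 = 20.6% → the chronological format
Retail: the chronological format 135/176 = 76.7%, the skills-based format 47/76 = 61.8% → the chronological format
Healthcare: the chronological format 585/1204 = 48.6%, the skills-based format 238/617 = 38.6% → the chronological format
Media: the chronological format 389/622 = 62.5%, the skills-based format 617/1255 = 49.2% → the chronological format
Overall: the chronological format 2253/6383 = 35.3%, the skills-based format 1459/4651 = 31.4% → the chronological format
The chronological format wins overall and in every industry group — no reversal.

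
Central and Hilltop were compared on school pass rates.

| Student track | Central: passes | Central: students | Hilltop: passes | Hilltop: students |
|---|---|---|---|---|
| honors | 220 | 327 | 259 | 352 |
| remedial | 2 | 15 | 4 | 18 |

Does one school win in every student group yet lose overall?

No

Honors: Central 220/327 = 67.3%, Hilltop 259/352 = 73.6% → Hilltop
Remedial: Central 2/15 = 13.3%, Hilltop 4/18 = 22.2% → Hilltop
Overall: Central 222/342 = 64.9%, Hilltop 263/370 = 71.1% → Hilltop
Hilltop wins overall and in every student group — no reversal.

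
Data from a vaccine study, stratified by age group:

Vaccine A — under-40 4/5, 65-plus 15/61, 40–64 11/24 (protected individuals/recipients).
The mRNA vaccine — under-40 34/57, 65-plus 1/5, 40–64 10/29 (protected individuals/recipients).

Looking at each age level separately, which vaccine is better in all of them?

Under-40: Vaccine A 4/5 = 80.0%, the mRNA vaccine 34/57 = 59.6% → Vaccine A
65-plus: Vaccine A 15/61 = 24.6%, the mRNA vaccine 1/5 = 20.0% → Vaccine A
40–64: Vaccine A 11/24 = 45.8%, the mRNA vaccine 10/29 = 34.5% → Vaccine A
Vaccine A has the higher rate in all 3 groups.

Vaccine A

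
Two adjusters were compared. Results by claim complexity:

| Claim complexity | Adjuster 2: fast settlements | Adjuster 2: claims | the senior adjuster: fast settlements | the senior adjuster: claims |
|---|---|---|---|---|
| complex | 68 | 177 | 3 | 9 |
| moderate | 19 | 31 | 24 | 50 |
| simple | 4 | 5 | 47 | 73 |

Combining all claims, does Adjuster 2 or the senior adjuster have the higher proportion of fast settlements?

Complex: Adjuster 2 68/177 = 38.4%, the senior adjuster 3/9 = 33.3% → Adjuster 2
Moderate: Adjuster 2 19/31 = 61.3%, the senior adjuster 24/50 = 48.0% → Adjuster 2
Simple: Adjuster 2 4/5 = 80.0%, the senior adjuster 47/73 = 64.4% → Adjuster 2
Overall: Adjuster 2 91/213 = 42.7%, the senior adjuster 74/132 = 56.1% → the senior adjuster
(Adjuster 2 wins every claim group but the senior adjuster wins overall — Adjuster 2's claims skew toward the low-rate complex group.)

the senior adjuster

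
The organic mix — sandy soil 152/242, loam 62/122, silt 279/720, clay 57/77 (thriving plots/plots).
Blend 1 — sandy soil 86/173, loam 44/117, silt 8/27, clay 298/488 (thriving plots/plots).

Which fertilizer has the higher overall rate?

Blend 1

Sandy soil: the organic mix 152/242 = 62.8%, Blend 1 86/173 = 49.7% → the organic mix
Loam: the organic mix 62/122 = 50.8%, Blend 1 44/117 = 37.6% → the organic mix
Silt: the organic mix 279/720 = 38.8%, Blend 1 8/27 = 29.6% → the organic mix
Clay: the organic mix 57/77 = 74.0%, Blend 1 298/488 = 61.1% → the organic mix
Overall: the organic mix 550/1161 = 47.4%, Blend 1 436/805 = 54.2% → Blend 1
(The organic mix wins every soil group but Blend 1 wins overall — the organic mix's plots skew toward the low-rate silt group.)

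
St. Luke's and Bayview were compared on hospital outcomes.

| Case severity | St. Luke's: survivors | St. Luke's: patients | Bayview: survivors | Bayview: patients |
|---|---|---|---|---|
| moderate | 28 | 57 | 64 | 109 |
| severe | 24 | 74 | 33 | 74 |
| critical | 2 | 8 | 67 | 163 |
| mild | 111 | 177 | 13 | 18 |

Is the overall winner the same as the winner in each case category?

No

Moderate: St. Luke's 28/57 = 49.1%, Bayview 64/109 = 58.7% → Bayview
Severe: St. Luke's 24/74 = 32.4%, Bayview 33/74 = 44.6% → Bayview
Critical: St. Luke's 2/8 = 25.0%, Bayview 67/163 = 41.1% → Bayview
Mild: St. Luke's 111/177 = 62.7%, Bayview 13/18 = 72.2% → Bayview
Overall: St. Luke's 165/316 = 52.2%, Bayview 177/364 = 48.6% → St. Luke's
Bayview wins each case group but St. Luke's wins overall — the comparison reverses. Bayview's patients skew toward critical, which has a lower base rate.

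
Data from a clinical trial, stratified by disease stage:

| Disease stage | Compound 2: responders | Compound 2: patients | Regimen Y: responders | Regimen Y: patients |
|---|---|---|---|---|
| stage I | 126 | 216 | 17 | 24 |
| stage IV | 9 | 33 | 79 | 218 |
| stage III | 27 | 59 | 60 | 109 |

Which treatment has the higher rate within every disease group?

Stage I: Compound 2 126/216 = 58.3%, Regimen Y 17/24 = 70.8% → Regimen Y
Stage IV: Compound 2 9/33 = 27.3%, Regimen Y 79/218 = 36.2% → Regimen Y
Stage III: Compound 2 27/59 = 45.8%, Regimen Y 60/109 = 55.0% → Regimen Y
Regimen Y has the higher rate in all 3 groups.

Regimen Y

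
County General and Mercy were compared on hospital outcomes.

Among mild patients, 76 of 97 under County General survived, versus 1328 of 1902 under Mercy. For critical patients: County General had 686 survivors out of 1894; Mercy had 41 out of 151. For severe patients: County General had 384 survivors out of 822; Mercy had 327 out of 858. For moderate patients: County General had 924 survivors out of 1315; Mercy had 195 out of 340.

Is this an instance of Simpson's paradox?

Mild: County General 76/97 = 78.4%, Mercy 1328/1902 = 69.8% → County General
Critical: County General 686/1894 = 36.2%, Mercy 41/151 = 27.2% → County General
Severe: County General 384/822 = 46.7%, Mercy 327/858 = 38.1% → County General
Moderate: County General 924/1315 = 70.3%, Mercy 195/340 = 57.4% → County General
Overall: County General 2070/4128 = 50.1%, Mercy 1891/3251 = 58.2% → Mercy
County General wins each case group but Mercy wins overall — the comparison reverses. County General's patients skew toward critical, which has a lower base rate.

Yes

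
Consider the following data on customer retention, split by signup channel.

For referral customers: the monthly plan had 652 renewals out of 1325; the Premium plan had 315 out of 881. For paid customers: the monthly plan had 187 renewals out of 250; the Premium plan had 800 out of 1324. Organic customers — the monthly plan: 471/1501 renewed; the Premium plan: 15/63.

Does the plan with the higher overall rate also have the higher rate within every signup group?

Referral: the monthly plan 652/1325 = 49.2%, the Premium plan 315/881 = 35.8% → the monthly plan
Paid: the monthly plan 187/250 = 74.8%, the Premium plan 800/1324 = 60.4% → the monthly plan
Organic: the monthly plan 471/1501 = 31.4%, the Premium plan 15/63 = 23.8% → the monthly plan
Overall: the monthly plan 1310/3076 = 42.6%, the Premium plan 1130/2268 = 49.8% → the Premium plan
The monthly plan wins each signup group but the Premium plan wins overall — the comparison reverses. The monthly plan's customers skew toward organic, which has a lower base rate.

No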